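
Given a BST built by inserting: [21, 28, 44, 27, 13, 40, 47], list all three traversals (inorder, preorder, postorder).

Tree insertion order: [21, 28, 44, 27, 13, 40, 47]
Tree (level-order array): [21, 13, 28, None, None, 27, 44, None, None, 40, 47]
Inorder (L, root, R): [13, 21, 27, 28, 40, 44, 47]
Preorder (root, L, R): [21, 13, 28, 27, 44, 40, 47]
Postorder (L, R, root): [13, 27, 40, 47, 44, 28, 21]


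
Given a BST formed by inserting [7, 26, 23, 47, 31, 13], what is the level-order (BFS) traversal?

Tree insertion order: [7, 26, 23, 47, 31, 13]
Tree (level-order array): [7, None, 26, 23, 47, 13, None, 31]
BFS from the root, enqueuing left then right child of each popped node:
  queue [7] -> pop 7, enqueue [26], visited so far: [7]
  queue [26] -> pop 26, enqueue [23, 47], visited so far: [7, 26]
  queue [23, 47] -> pop 23, enqueue [13], visited so far: [7, 26, 23]
  queue [47, 13] -> pop 47, enqueue [31], visited so far: [7, 26, 23, 47]
  queue [13, 31] -> pop 13, enqueue [none], visited so far: [7, 26, 23, 47, 13]
  queue [31] -> pop 31, enqueue [none], visited so far: [7, 26, 23, 47, 13, 31]
Result: [7, 26, 23, 47, 13, 31]


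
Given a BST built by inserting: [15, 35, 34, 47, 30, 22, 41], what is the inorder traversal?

Tree insertion order: [15, 35, 34, 47, 30, 22, 41]
Tree (level-order array): [15, None, 35, 34, 47, 30, None, 41, None, 22]
Inorder traversal: [15, 22, 30, 34, 35, 41, 47]


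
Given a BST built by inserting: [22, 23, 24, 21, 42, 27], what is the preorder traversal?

Tree insertion order: [22, 23, 24, 21, 42, 27]
Tree (level-order array): [22, 21, 23, None, None, None, 24, None, 42, 27]
Preorder traversal: [22, 21, 23, 24, 42, 27]


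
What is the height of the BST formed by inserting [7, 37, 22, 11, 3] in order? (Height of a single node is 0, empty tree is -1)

Insertion order: [7, 37, 22, 11, 3]
Tree (level-order array): [7, 3, 37, None, None, 22, None, 11]
Compute height bottom-up (empty subtree = -1):
  height(3) = 1 + max(-1, -1) = 0
  height(11) = 1 + max(-1, -1) = 0
  height(22) = 1 + max(0, -1) = 1
  height(37) = 1 + max(1, -1) = 2
  height(7) = 1 + max(0, 2) = 3
Height = 3


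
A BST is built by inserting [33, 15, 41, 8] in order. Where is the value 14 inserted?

Starting tree (level order): [33, 15, 41, 8]
Insertion path: 33 -> 15 -> 8
Result: insert 14 as right child of 8
Final tree (level order): [33, 15, 41, 8, None, None, None, None, 14]


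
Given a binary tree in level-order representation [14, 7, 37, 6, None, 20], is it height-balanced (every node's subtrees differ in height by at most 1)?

Tree (level-order array): [14, 7, 37, 6, None, 20]
Definition: a tree is height-balanced if, at every node, |h(left) - h(right)| <= 1 (empty subtree has height -1).
Bottom-up per-node check:
  node 6: h_left=-1, h_right=-1, diff=0 [OK], height=0
  node 7: h_left=0, h_right=-1, diff=1 [OK], height=1
  node 20: h_left=-1, h_right=-1, diff=0 [OK], height=0
  node 37: h_left=0, h_right=-1, diff=1 [OK], height=1
  node 14: h_left=1, h_right=1, diff=0 [OK], height=2
All nodes satisfy the balance condition.
Result: Balanced


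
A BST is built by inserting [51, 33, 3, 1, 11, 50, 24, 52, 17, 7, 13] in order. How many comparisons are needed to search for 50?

Search path for 50: 51 -> 33 -> 50
Found: True
Comparisons: 3


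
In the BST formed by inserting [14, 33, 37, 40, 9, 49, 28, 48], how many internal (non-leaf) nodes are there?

Tree built from: [14, 33, 37, 40, 9, 49, 28, 48]
Tree (level-order array): [14, 9, 33, None, None, 28, 37, None, None, None, 40, None, 49, 48]
Rule: An internal node has at least one child.
Per-node child counts:
  node 14: 2 child(ren)
  node 9: 0 child(ren)
  node 33: 2 child(ren)
  node 28: 0 child(ren)
  node 37: 1 child(ren)
  node 40: 1 child(ren)
  node 49: 1 child(ren)
  node 48: 0 child(ren)
Matching nodes: [14, 33, 37, 40, 49]
Count of internal (non-leaf) nodes: 5


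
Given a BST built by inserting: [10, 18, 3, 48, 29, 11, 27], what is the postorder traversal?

Tree insertion order: [10, 18, 3, 48, 29, 11, 27]
Tree (level-order array): [10, 3, 18, None, None, 11, 48, None, None, 29, None, 27]
Postorder traversal: [3, 11, 27, 29, 48, 18, 10]


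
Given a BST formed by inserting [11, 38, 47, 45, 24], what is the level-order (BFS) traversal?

Tree insertion order: [11, 38, 47, 45, 24]
Tree (level-order array): [11, None, 38, 24, 47, None, None, 45]
BFS from the root, enqueuing left then right child of each popped node:
  queue [11] -> pop 11, enqueue [38], visited so far: [11]
  queue [38] -> pop 38, enqueue [24, 47], visited so far: [11, 38]
  queue [24, 47] -> pop 24, enqueue [none], visited so far: [11, 38, 24]
  queue [47] -> pop 47, enqueue [45], visited so far: [11, 38, 24, 47]
  queue [45] -> pop 45, enqueue [none], visited so far: [11, 38, 24, 47, 45]
Result: [11, 38, 24, 47, 45]


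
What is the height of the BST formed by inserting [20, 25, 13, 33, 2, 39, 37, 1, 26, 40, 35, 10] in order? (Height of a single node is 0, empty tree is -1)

Insertion order: [20, 25, 13, 33, 2, 39, 37, 1, 26, 40, 35, 10]
Tree (level-order array): [20, 13, 25, 2, None, None, 33, 1, 10, 26, 39, None, None, None, None, None, None, 37, 40, 35]
Compute height bottom-up (empty subtree = -1):
  height(1) = 1 + max(-1, -1) = 0
  height(10) = 1 + max(-1, -1) = 0
  height(2) = 1 + max(0, 0) = 1
  height(13) = 1 + max(1, -1) = 2
  height(26) = 1 + max(-1, -1) = 0
  height(35) = 1 + max(-1, -1) = 0
  height(37) = 1 + max(0, -1) = 1
  height(40) = 1 + max(-1, -1) = 0
  height(39) = 1 + max(1, 0) = 2
  height(33) = 1 + max(0, 2) = 3
  height(25) = 1 + max(-1, 3) = 4
  height(20) = 1 + max(2, 4) = 5
Height = 5


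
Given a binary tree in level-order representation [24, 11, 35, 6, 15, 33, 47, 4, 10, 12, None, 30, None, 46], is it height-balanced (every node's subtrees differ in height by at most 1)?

Tree (level-order array): [24, 11, 35, 6, 15, 33, 47, 4, 10, 12, None, 30, None, 46]
Definition: a tree is height-balanced if, at every node, |h(left) - h(right)| <= 1 (empty subtree has height -1).
Bottom-up per-node check:
  node 4: h_left=-1, h_right=-1, diff=0 [OK], height=0
  node 10: h_left=-1, h_right=-1, diff=0 [OK], height=0
  node 6: h_left=0, h_right=0, diff=0 [OK], height=1
  node 12: h_left=-1, h_right=-1, diff=0 [OK], height=0
  node 15: h_left=0, h_right=-1, diff=1 [OK], height=1
  node 11: h_left=1, h_right=1, diff=0 [OK], height=2
  node 30: h_left=-1, h_right=-1, diff=0 [OK], height=0
  node 33: h_left=0, h_right=-1, diff=1 [OK], height=1
  node 46: h_left=-1, h_right=-1, diff=0 [OK], height=0
  node 47: h_left=0, h_right=-1, diff=1 [OK], height=1
  node 35: h_left=1, h_right=1, diff=0 [OK], height=2
  node 24: h_left=2, h_right=2, diff=0 [OK], height=3
All nodes satisfy the balance condition.
Result: Balanced


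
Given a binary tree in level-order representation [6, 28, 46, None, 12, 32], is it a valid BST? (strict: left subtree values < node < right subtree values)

Level-order array: [6, 28, 46, None, 12, 32]
Validate using subtree bounds (lo, hi): at each node, require lo < value < hi,
then recurse left with hi=value and right with lo=value.
Preorder trace (stopping at first violation):
  at node 6 with bounds (-inf, +inf): OK
  at node 28 with bounds (-inf, 6): VIOLATION
Node 28 violates its bound: not (-inf < 28 < 6).
Result: Not a valid BST


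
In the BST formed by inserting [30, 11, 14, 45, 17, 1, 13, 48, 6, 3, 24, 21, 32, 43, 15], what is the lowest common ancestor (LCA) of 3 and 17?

Tree insertion order: [30, 11, 14, 45, 17, 1, 13, 48, 6, 3, 24, 21, 32, 43, 15]
Tree (level-order array): [30, 11, 45, 1, 14, 32, 48, None, 6, 13, 17, None, 43, None, None, 3, None, None, None, 15, 24, None, None, None, None, None, None, 21]
In a BST, the LCA of p=3, q=17 is the first node v on the
root-to-leaf path with p <= v <= q (go left if both < v, right if both > v).
Walk from root:
  at 30: both 3 and 17 < 30, go left
  at 11: 3 <= 11 <= 17, this is the LCA
LCA = 11


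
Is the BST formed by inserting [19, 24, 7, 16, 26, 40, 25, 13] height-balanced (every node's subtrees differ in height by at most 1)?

Tree (level-order array): [19, 7, 24, None, 16, None, 26, 13, None, 25, 40]
Definition: a tree is height-balanced if, at every node, |h(left) - h(right)| <= 1 (empty subtree has height -1).
Bottom-up per-node check:
  node 13: h_left=-1, h_right=-1, diff=0 [OK], height=0
  node 16: h_left=0, h_right=-1, diff=1 [OK], height=1
  node 7: h_left=-1, h_right=1, diff=2 [FAIL (|-1-1|=2 > 1)], height=2
  node 25: h_left=-1, h_right=-1, diff=0 [OK], height=0
  node 40: h_left=-1, h_right=-1, diff=0 [OK], height=0
  node 26: h_left=0, h_right=0, diff=0 [OK], height=1
  node 24: h_left=-1, h_right=1, diff=2 [FAIL (|-1-1|=2 > 1)], height=2
  node 19: h_left=2, h_right=2, diff=0 [OK], height=3
Node 7 violates the condition: |-1 - 1| = 2 > 1.
Result: Not balanced


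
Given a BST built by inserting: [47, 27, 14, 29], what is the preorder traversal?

Tree insertion order: [47, 27, 14, 29]
Tree (level-order array): [47, 27, None, 14, 29]
Preorder traversal: [47, 27, 14, 29]


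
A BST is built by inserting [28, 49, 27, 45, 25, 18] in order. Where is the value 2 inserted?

Starting tree (level order): [28, 27, 49, 25, None, 45, None, 18]
Insertion path: 28 -> 27 -> 25 -> 18
Result: insert 2 as left child of 18
Final tree (level order): [28, 27, 49, 25, None, 45, None, 18, None, None, None, 2]


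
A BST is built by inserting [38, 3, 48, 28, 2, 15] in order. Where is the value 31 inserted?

Starting tree (level order): [38, 3, 48, 2, 28, None, None, None, None, 15]
Insertion path: 38 -> 3 -> 28
Result: insert 31 as right child of 28
Final tree (level order): [38, 3, 48, 2, 28, None, None, None, None, 15, 31]


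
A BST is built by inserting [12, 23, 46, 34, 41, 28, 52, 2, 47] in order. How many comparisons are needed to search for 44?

Search path for 44: 12 -> 23 -> 46 -> 34 -> 41
Found: False
Comparisons: 5


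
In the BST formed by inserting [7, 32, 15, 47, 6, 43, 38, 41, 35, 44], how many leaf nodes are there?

Tree built from: [7, 32, 15, 47, 6, 43, 38, 41, 35, 44]
Tree (level-order array): [7, 6, 32, None, None, 15, 47, None, None, 43, None, 38, 44, 35, 41]
Rule: A leaf has 0 children.
Per-node child counts:
  node 7: 2 child(ren)
  node 6: 0 child(ren)
  node 32: 2 child(ren)
  node 15: 0 child(ren)
  node 47: 1 child(ren)
  node 43: 2 child(ren)
  node 38: 2 child(ren)
  node 35: 0 child(ren)
  node 41: 0 child(ren)
  node 44: 0 child(ren)
Matching nodes: [6, 15, 35, 41, 44]
Count of leaf nodes: 5


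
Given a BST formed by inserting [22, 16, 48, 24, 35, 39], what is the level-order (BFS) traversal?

Tree insertion order: [22, 16, 48, 24, 35, 39]
Tree (level-order array): [22, 16, 48, None, None, 24, None, None, 35, None, 39]
BFS from the root, enqueuing left then right child of each popped node:
  queue [22] -> pop 22, enqueue [16, 48], visited so far: [22]
  queue [16, 48] -> pop 16, enqueue [none], visited so far: [22, 16]
  queue [48] -> pop 48, enqueue [24], visited so far: [22, 16, 48]
  queue [24] -> pop 24, enqueue [35], visited so far: [22, 16, 48, 24]
  queue [35] -> pop 35, enqueue [39], visited so far: [22, 16, 48, 24, 35]
  queue [39] -> pop 39, enqueue [none], visited so far: [22, 16, 48, 24, 35, 39]
Result: [22, 16, 48, 24, 35, 39]


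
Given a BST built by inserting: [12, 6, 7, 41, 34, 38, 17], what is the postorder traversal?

Tree insertion order: [12, 6, 7, 41, 34, 38, 17]
Tree (level-order array): [12, 6, 41, None, 7, 34, None, None, None, 17, 38]
Postorder traversal: [7, 6, 17, 38, 34, 41, 12]


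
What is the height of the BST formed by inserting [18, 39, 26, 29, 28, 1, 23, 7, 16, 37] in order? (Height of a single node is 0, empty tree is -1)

Insertion order: [18, 39, 26, 29, 28, 1, 23, 7, 16, 37]
Tree (level-order array): [18, 1, 39, None, 7, 26, None, None, 16, 23, 29, None, None, None, None, 28, 37]
Compute height bottom-up (empty subtree = -1):
  height(16) = 1 + max(-1, -1) = 0
  height(7) = 1 + max(-1, 0) = 1
  height(1) = 1 + max(-1, 1) = 2
  height(23) = 1 + max(-1, -1) = 0
  height(28) = 1 + max(-1, -1) = 0
  height(37) = 1 + max(-1, -1) = 0
  height(29) = 1 + max(0, 0) = 1
  height(26) = 1 + max(0, 1) = 2
  height(39) = 1 + max(2, -1) = 3
  height(18) = 1 + max(2, 3) = 4
Height = 4


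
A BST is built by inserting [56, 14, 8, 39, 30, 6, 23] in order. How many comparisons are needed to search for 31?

Search path for 31: 56 -> 14 -> 39 -> 30
Found: False
Comparisons: 4


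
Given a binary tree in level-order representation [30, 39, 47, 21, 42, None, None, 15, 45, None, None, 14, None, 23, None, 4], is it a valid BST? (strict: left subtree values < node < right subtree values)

Level-order array: [30, 39, 47, 21, 42, None, None, 15, 45, None, None, 14, None, 23, None, 4]
Validate using subtree bounds (lo, hi): at each node, require lo < value < hi,
then recurse left with hi=value and right with lo=value.
Preorder trace (stopping at first violation):
  at node 30 with bounds (-inf, +inf): OK
  at node 39 with bounds (-inf, 30): VIOLATION
Node 39 violates its bound: not (-inf < 39 < 30).
Result: Not a valid BST


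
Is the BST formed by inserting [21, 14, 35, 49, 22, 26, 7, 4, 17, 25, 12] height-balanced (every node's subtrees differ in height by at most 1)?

Tree (level-order array): [21, 14, 35, 7, 17, 22, 49, 4, 12, None, None, None, 26, None, None, None, None, None, None, 25]
Definition: a tree is height-balanced if, at every node, |h(left) - h(right)| <= 1 (empty subtree has height -1).
Bottom-up per-node check:
  node 4: h_left=-1, h_right=-1, diff=0 [OK], height=0
  node 12: h_left=-1, h_right=-1, diff=0 [OK], height=0
  node 7: h_left=0, h_right=0, diff=0 [OK], height=1
  node 17: h_left=-1, h_right=-1, diff=0 [OK], height=0
  node 14: h_left=1, h_right=0, diff=1 [OK], height=2
  node 25: h_left=-1, h_right=-1, diff=0 [OK], height=0
  node 26: h_left=0, h_right=-1, diff=1 [OK], height=1
  node 22: h_left=-1, h_right=1, diff=2 [FAIL (|-1-1|=2 > 1)], height=2
  node 49: h_left=-1, h_right=-1, diff=0 [OK], height=0
  node 35: h_left=2, h_right=0, diff=2 [FAIL (|2-0|=2 > 1)], height=3
  node 21: h_left=2, h_right=3, diff=1 [OK], height=4
Node 22 violates the condition: |-1 - 1| = 2 > 1.
Result: Not balanced


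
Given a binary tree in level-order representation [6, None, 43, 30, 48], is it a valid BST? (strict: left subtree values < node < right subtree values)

Level-order array: [6, None, 43, 30, 48]
Validate using subtree bounds (lo, hi): at each node, require lo < value < hi,
then recurse left with hi=value and right with lo=value.
Preorder trace (stopping at first violation):
  at node 6 with bounds (-inf, +inf): OK
  at node 43 with bounds (6, +inf): OK
  at node 30 with bounds (6, 43): OK
  at node 48 with bounds (43, +inf): OK
No violation found at any node.
Result: Valid BST


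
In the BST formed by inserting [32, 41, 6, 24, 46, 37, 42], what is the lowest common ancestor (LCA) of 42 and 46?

Tree insertion order: [32, 41, 6, 24, 46, 37, 42]
Tree (level-order array): [32, 6, 41, None, 24, 37, 46, None, None, None, None, 42]
In a BST, the LCA of p=42, q=46 is the first node v on the
root-to-leaf path with p <= v <= q (go left if both < v, right if both > v).
Walk from root:
  at 32: both 42 and 46 > 32, go right
  at 41: both 42 and 46 > 41, go right
  at 46: 42 <= 46 <= 46, this is the LCA
LCA = 46


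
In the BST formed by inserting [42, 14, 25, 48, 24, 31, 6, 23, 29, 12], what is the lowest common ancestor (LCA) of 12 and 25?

Tree insertion order: [42, 14, 25, 48, 24, 31, 6, 23, 29, 12]
Tree (level-order array): [42, 14, 48, 6, 25, None, None, None, 12, 24, 31, None, None, 23, None, 29]
In a BST, the LCA of p=12, q=25 is the first node v on the
root-to-leaf path with p <= v <= q (go left if both < v, right if both > v).
Walk from root:
  at 42: both 12 and 25 < 42, go left
  at 14: 12 <= 14 <= 25, this is the LCA
LCA = 14


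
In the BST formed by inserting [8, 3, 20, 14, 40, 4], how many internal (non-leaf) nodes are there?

Tree built from: [8, 3, 20, 14, 40, 4]
Tree (level-order array): [8, 3, 20, None, 4, 14, 40]
Rule: An internal node has at least one child.
Per-node child counts:
  node 8: 2 child(ren)
  node 3: 1 child(ren)
  node 4: 0 child(ren)
  node 20: 2 child(ren)
  node 14: 0 child(ren)
  node 40: 0 child(ren)
Matching nodes: [8, 3, 20]
Count of internal (non-leaf) nodes: 3


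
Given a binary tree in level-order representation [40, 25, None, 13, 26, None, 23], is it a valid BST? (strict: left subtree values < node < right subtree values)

Level-order array: [40, 25, None, 13, 26, None, 23]
Validate using subtree bounds (lo, hi): at each node, require lo < value < hi,
then recurse left with hi=value and right with lo=value.
Preorder trace (stopping at first violation):
  at node 40 with bounds (-inf, +inf): OK
  at node 25 with bounds (-inf, 40): OK
  at node 13 with bounds (-inf, 25): OK
  at node 23 with bounds (13, 25): OK
  at node 26 with bounds (25, 40): OK
No violation found at any node.
Result: Valid BST


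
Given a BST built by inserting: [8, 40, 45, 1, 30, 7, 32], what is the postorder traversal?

Tree insertion order: [8, 40, 45, 1, 30, 7, 32]
Tree (level-order array): [8, 1, 40, None, 7, 30, 45, None, None, None, 32]
Postorder traversal: [7, 1, 32, 30, 45, 40, 8]


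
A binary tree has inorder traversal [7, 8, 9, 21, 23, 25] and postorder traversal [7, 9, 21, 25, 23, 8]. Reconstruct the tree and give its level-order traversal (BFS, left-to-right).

Inorder:   [7, 8, 9, 21, 23, 25]
Postorder: [7, 9, 21, 25, 23, 8]
Algorithm: postorder visits root last, so walk postorder right-to-left;
each value is the root of the current inorder slice — split it at that
value, recurse on the right subtree first, then the left.
Recursive splits:
  root=8; inorder splits into left=[7], right=[9, 21, 23, 25]
  root=23; inorder splits into left=[9, 21], right=[25]
  root=25; inorder splits into left=[], right=[]
  root=21; inorder splits into left=[9], right=[]
  root=9; inorder splits into left=[], right=[]
  root=7; inorder splits into left=[], right=[]
Reconstructed level-order: [8, 7, 23, 21, 25, 9]


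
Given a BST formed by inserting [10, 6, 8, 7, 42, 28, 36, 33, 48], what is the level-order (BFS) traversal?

Tree insertion order: [10, 6, 8, 7, 42, 28, 36, 33, 48]
Tree (level-order array): [10, 6, 42, None, 8, 28, 48, 7, None, None, 36, None, None, None, None, 33]
BFS from the root, enqueuing left then right child of each popped node:
  queue [10] -> pop 10, enqueue [6, 42], visited so far: [10]
  queue [6, 42] -> pop 6, enqueue [8], visited so far: [10, 6]
  queue [42, 8] -> pop 42, enqueue [28, 48], visited so far: [10, 6, 42]
  queue [8, 28, 48] -> pop 8, enqueue [7], visited so far: [10, 6, 42, 8]
  queue [28, 48, 7] -> pop 28, enqueue [36], visited so far: [10, 6, 42, 8, 28]
  queue [48, 7, 36] -> pop 48, enqueue [none], visited so far: [10, 6, 42, 8, 28, 48]
  queue [7, 36] -> pop 7, enqueue [none], visited so far: [10, 6, 42, 8, 28, 48, 7]
  queue [36] -> pop 36, enqueue [33], visited so far: [10, 6, 42, 8, 28, 48, 7, 36]
  queue [33] -> pop 33, enqueue [none], visited so far: [10, 6, 42, 8, 28, 48, 7, 36, 33]
Result: [10, 6, 42, 8, 28, 48, 7, 36, 33]


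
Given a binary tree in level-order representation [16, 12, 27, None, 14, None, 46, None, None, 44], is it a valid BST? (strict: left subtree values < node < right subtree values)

Level-order array: [16, 12, 27, None, 14, None, 46, None, None, 44]
Validate using subtree bounds (lo, hi): at each node, require lo < value < hi,
then recurse left with hi=value and right with lo=value.
Preorder trace (stopping at first violation):
  at node 16 with bounds (-inf, +inf): OK
  at node 12 with bounds (-inf, 16): OK
  at node 14 with bounds (12, 16): OK
  at node 27 with bounds (16, +inf): OK
  at node 46 with bounds (27, +inf): OK
  at node 44 with bounds (27, 46): OK
No violation found at any node.
Result: Valid BST


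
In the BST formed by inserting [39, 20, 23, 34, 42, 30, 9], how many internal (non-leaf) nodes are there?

Tree built from: [39, 20, 23, 34, 42, 30, 9]
Tree (level-order array): [39, 20, 42, 9, 23, None, None, None, None, None, 34, 30]
Rule: An internal node has at least one child.
Per-node child counts:
  node 39: 2 child(ren)
  node 20: 2 child(ren)
  node 9: 0 child(ren)
  node 23: 1 child(ren)
  node 34: 1 child(ren)
  node 30: 0 child(ren)
  node 42: 0 child(ren)
Matching nodes: [39, 20, 23, 34]
Count of internal (non-leaf) nodes: 4


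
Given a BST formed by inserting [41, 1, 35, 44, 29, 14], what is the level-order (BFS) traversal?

Tree insertion order: [41, 1, 35, 44, 29, 14]
Tree (level-order array): [41, 1, 44, None, 35, None, None, 29, None, 14]
BFS from the root, enqueuing left then right child of each popped node:
  queue [41] -> pop 41, enqueue [1, 44], visited so far: [41]
  queue [1, 44] -> pop 1, enqueue [35], visited so far: [41, 1]
  queue [44, 35] -> pop 44, enqueue [none], visited so far: [41, 1, 44]
  queue [35] -> pop 35, enqueue [29], visited so far: [41, 1, 44, 35]
  queue [29] -> pop 29, enqueue [14], visited so far: [41, 1, 44, 35, 29]
  queue [14] -> pop 14, enqueue [none], visited so far: [41, 1, 44, 35, 29, 14]
Result: [41, 1, 44, 35, 29, 14]


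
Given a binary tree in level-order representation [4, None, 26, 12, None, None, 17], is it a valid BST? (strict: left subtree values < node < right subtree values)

Level-order array: [4, None, 26, 12, None, None, 17]
Validate using subtree bounds (lo, hi): at each node, require lo < value < hi,
then recurse left with hi=value and right with lo=value.
Preorder trace (stopping at first violation):
  at node 4 with bounds (-inf, +inf): OK
  at node 26 with bounds (4, +inf): OK
  at node 12 with bounds (4, 26): OK
  at node 17 with bounds (12, 26): OK
No violation found at any node.
Result: Valid BST


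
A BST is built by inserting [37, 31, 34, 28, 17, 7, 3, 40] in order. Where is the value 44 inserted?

Starting tree (level order): [37, 31, 40, 28, 34, None, None, 17, None, None, None, 7, None, 3]
Insertion path: 37 -> 40
Result: insert 44 as right child of 40
Final tree (level order): [37, 31, 40, 28, 34, None, 44, 17, None, None, None, None, None, 7, None, 3]


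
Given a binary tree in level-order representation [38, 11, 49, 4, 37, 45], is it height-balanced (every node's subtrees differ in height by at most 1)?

Tree (level-order array): [38, 11, 49, 4, 37, 45]
Definition: a tree is height-balanced if, at every node, |h(left) - h(right)| <= 1 (empty subtree has height -1).
Bottom-up per-node check:
  node 4: h_left=-1, h_right=-1, diff=0 [OK], height=0
  node 37: h_left=-1, h_right=-1, diff=0 [OK], height=0
  node 11: h_left=0, h_right=0, diff=0 [OK], height=1
  node 45: h_left=-1, h_right=-1, diff=0 [OK], height=0
  node 49: h_left=0, h_right=-1, diff=1 [OK], height=1
  node 38: h_left=1, h_right=1, diff=0 [OK], height=2
All nodes satisfy the balance condition.
Result: Balanced


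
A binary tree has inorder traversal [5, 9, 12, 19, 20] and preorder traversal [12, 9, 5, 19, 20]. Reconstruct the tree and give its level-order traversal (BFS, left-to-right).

Inorder:  [5, 9, 12, 19, 20]
Preorder: [12, 9, 5, 19, 20]
Algorithm: preorder visits root first, so consume preorder in order;
for each root, split the current inorder slice at that value into
left-subtree inorder and right-subtree inorder, then recurse.
Recursive splits:
  root=12; inorder splits into left=[5, 9], right=[19, 20]
  root=9; inorder splits into left=[5], right=[]
  root=5; inorder splits into left=[], right=[]
  root=19; inorder splits into left=[], right=[20]
  root=20; inorder splits into left=[], right=[]
Reconstructed level-order: [12, 9, 19, 5, 20]


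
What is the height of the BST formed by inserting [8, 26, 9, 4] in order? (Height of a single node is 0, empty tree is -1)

Insertion order: [8, 26, 9, 4]
Tree (level-order array): [8, 4, 26, None, None, 9]
Compute height bottom-up (empty subtree = -1):
  height(4) = 1 + max(-1, -1) = 0
  height(9) = 1 + max(-1, -1) = 0
  height(26) = 1 + max(0, -1) = 1
  height(8) = 1 + max(0, 1) = 2
Height = 2


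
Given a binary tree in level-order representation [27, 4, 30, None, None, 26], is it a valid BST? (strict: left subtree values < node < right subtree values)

Level-order array: [27, 4, 30, None, None, 26]
Validate using subtree bounds (lo, hi): at each node, require lo < value < hi,
then recurse left with hi=value and right with lo=value.
Preorder trace (stopping at first violation):
  at node 27 with bounds (-inf, +inf): OK
  at node 4 with bounds (-inf, 27): OK
  at node 30 with bounds (27, +inf): OK
  at node 26 with bounds (27, 30): VIOLATION
Node 26 violates its bound: not (27 < 26 < 30).
Result: Not a valid BST


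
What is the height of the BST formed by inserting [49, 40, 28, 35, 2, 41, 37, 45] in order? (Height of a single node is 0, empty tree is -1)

Insertion order: [49, 40, 28, 35, 2, 41, 37, 45]
Tree (level-order array): [49, 40, None, 28, 41, 2, 35, None, 45, None, None, None, 37]
Compute height bottom-up (empty subtree = -1):
  height(2) = 1 + max(-1, -1) = 0
  height(37) = 1 + max(-1, -1) = 0
  height(35) = 1 + max(-1, 0) = 1
  height(28) = 1 + max(0, 1) = 2
  height(45) = 1 + max(-1, -1) = 0
  height(41) = 1 + max(-1, 0) = 1
  height(40) = 1 + max(2, 1) = 3
  height(49) = 1 + max(3, -1) = 4
Height = 4


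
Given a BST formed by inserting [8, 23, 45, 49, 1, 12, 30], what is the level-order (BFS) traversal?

Tree insertion order: [8, 23, 45, 49, 1, 12, 30]
Tree (level-order array): [8, 1, 23, None, None, 12, 45, None, None, 30, 49]
BFS from the root, enqueuing left then right child of each popped node:
  queue [8] -> pop 8, enqueue [1, 23], visited so far: [8]
  queue [1, 23] -> pop 1, enqueue [none], visited so far: [8, 1]
  queue [23] -> pop 23, enqueue [12, 45], visited so far: [8, 1, 23]
  queue [12, 45] -> pop 12, enqueue [none], visited so far: [8, 1, 23, 12]
  queue [45] -> pop 45, enqueue [30, 49], visited so far: [8, 1, 23, 12, 45]
  queue [30, 49] -> pop 30, enqueue [none], visited so far: [8, 1, 23, 12, 45, 30]
  queue [49] -> pop 49, enqueue [none], visited so far: [8, 1, 23, 12, 45, 30, 49]
Result: [8, 1, 23, 12, 45, 30, 49]


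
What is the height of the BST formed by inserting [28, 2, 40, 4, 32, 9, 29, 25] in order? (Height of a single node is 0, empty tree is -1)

Insertion order: [28, 2, 40, 4, 32, 9, 29, 25]
Tree (level-order array): [28, 2, 40, None, 4, 32, None, None, 9, 29, None, None, 25]
Compute height bottom-up (empty subtree = -1):
  height(25) = 1 + max(-1, -1) = 0
  height(9) = 1 + max(-1, 0) = 1
  height(4) = 1 + max(-1, 1) = 2
  height(2) = 1 + max(-1, 2) = 3
  height(29) = 1 + max(-1, -1) = 0
  height(32) = 1 + max(0, -1) = 1
  height(40) = 1 + max(1, -1) = 2
  height(28) = 1 + max(3, 2) = 4
Height = 4


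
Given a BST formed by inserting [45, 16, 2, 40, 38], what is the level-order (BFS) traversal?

Tree insertion order: [45, 16, 2, 40, 38]
Tree (level-order array): [45, 16, None, 2, 40, None, None, 38]
BFS from the root, enqueuing left then right child of each popped node:
  queue [45] -> pop 45, enqueue [16], visited so far: [45]
  queue [16] -> pop 16, enqueue [2, 40], visited so far: [45, 16]
  queue [2, 40] -> pop 2, enqueue [none], visited so far: [45, 16, 2]
  queue [40] -> pop 40, enqueue [38], visited so far: [45, 16, 2, 40]
  queue [38] -> pop 38, enqueue [none], visited so far: [45, 16, 2, 40, 38]
Result: [45, 16, 2, 40, 38]


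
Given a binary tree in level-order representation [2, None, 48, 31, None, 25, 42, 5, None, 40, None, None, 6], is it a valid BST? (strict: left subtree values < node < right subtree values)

Level-order array: [2, None, 48, 31, None, 25, 42, 5, None, 40, None, None, 6]
Validate using subtree bounds (lo, hi): at each node, require lo < value < hi,
then recurse left with hi=value and right with lo=value.
Preorder trace (stopping at first violation):
  at node 2 with bounds (-inf, +inf): OK
  at node 48 with bounds (2, +inf): OK
  at node 31 with bounds (2, 48): OK
  at node 25 with bounds (2, 31): OK
  at node 5 with bounds (2, 25): OK
  at node 6 with bounds (5, 25): OK
  at node 42 with bounds (31, 48): OK
  at node 40 with bounds (31, 42): OK
No violation found at any node.
Result: Valid BST


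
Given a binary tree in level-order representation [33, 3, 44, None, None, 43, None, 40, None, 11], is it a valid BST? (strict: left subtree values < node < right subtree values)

Level-order array: [33, 3, 44, None, None, 43, None, 40, None, 11]
Validate using subtree bounds (lo, hi): at each node, require lo < value < hi,
then recurse left with hi=value and right with lo=value.
Preorder trace (stopping at first violation):
  at node 33 with bounds (-inf, +inf): OK
  at node 3 with bounds (-inf, 33): OK
  at node 44 with bounds (33, +inf): OK
  at node 43 with bounds (33, 44): OK
  at node 40 with bounds (33, 43): OK
  at node 11 with bounds (33, 40): VIOLATION
Node 11 violates its bound: not (33 < 11 < 40).
Result: Not a valid BST


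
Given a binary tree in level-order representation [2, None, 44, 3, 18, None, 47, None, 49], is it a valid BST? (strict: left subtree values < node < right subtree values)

Level-order array: [2, None, 44, 3, 18, None, 47, None, 49]
Validate using subtree bounds (lo, hi): at each node, require lo < value < hi,
then recurse left with hi=value and right with lo=value.
Preorder trace (stopping at first violation):
  at node 2 with bounds (-inf, +inf): OK
  at node 44 with bounds (2, +inf): OK
  at node 3 with bounds (2, 44): OK
  at node 47 with bounds (3, 44): VIOLATION
Node 47 violates its bound: not (3 < 47 < 44).
Result: Not a valid BST


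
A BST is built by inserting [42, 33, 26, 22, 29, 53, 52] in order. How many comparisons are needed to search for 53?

Search path for 53: 42 -> 53
Found: True
Comparisons: 2


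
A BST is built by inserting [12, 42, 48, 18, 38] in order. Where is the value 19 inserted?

Starting tree (level order): [12, None, 42, 18, 48, None, 38]
Insertion path: 12 -> 42 -> 18 -> 38
Result: insert 19 as left child of 38
Final tree (level order): [12, None, 42, 18, 48, None, 38, None, None, 19]


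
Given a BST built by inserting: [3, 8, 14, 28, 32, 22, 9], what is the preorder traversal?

Tree insertion order: [3, 8, 14, 28, 32, 22, 9]
Tree (level-order array): [3, None, 8, None, 14, 9, 28, None, None, 22, 32]
Preorder traversal: [3, 8, 14, 9, 28, 22, 32]


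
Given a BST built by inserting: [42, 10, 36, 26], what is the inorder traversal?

Tree insertion order: [42, 10, 36, 26]
Tree (level-order array): [42, 10, None, None, 36, 26]
Inorder traversal: [10, 26, 36, 42]


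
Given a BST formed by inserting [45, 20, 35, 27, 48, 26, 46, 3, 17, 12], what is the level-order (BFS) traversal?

Tree insertion order: [45, 20, 35, 27, 48, 26, 46, 3, 17, 12]
Tree (level-order array): [45, 20, 48, 3, 35, 46, None, None, 17, 27, None, None, None, 12, None, 26]
BFS from the root, enqueuing left then right child of each popped node:
  queue [45] -> pop 45, enqueue [20, 48], visited so far: [45]
  queue [20, 48] -> pop 20, enqueue [3, 35], visited so far: [45, 20]
  queue [48, 3, 35] -> pop 48, enqueue [46], visited so far: [45, 20, 48]
  queue [3, 35, 46] -> pop 3, enqueue [17], visited so far: [45, 20, 48, 3]
  queue [35, 46, 17] -> pop 35, enqueue [27], visited so far: [45, 20, 48, 3, 35]
  queue [46, 17, 27] -> pop 46, enqueue [none], visited so far: [45, 20, 48, 3, 35, 46]
  queue [17, 27] -> pop 17, enqueue [12], visited so far: [45, 20, 48, 3, 35, 46, 17]
  queue [27, 12] -> pop 27, enqueue [26], visited so far: [45, 20, 48, 3, 35, 46, 17, 27]
  queue [12, 26] -> pop 12, enqueue [none], visited so far: [45, 20, 48, 3, 35, 46, 17, 27, 12]
  queue [26] -> pop 26, enqueue [none], visited so far: [45, 20, 48, 3, 35, 46, 17, 27, 12, 26]
Result: [45, 20, 48, 3, 35, 46, 17, 27, 12, 26]


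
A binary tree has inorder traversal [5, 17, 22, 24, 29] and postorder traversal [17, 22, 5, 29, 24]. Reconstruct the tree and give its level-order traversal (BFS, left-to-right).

Inorder:   [5, 17, 22, 24, 29]
Postorder: [17, 22, 5, 29, 24]
Algorithm: postorder visits root last, so walk postorder right-to-left;
each value is the root of the current inorder slice — split it at that
value, recurse on the right subtree first, then the left.
Recursive splits:
  root=24; inorder splits into left=[5, 17, 22], right=[29]
  root=29; inorder splits into left=[], right=[]
  root=5; inorder splits into left=[], right=[17, 22]
  root=22; inorder splits into left=[17], right=[]
  root=17; inorder splits into left=[], right=[]
Reconstructed level-order: [24, 5, 29, 22, 17]


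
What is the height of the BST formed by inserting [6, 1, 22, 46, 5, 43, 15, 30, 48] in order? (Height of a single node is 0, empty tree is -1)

Insertion order: [6, 1, 22, 46, 5, 43, 15, 30, 48]
Tree (level-order array): [6, 1, 22, None, 5, 15, 46, None, None, None, None, 43, 48, 30]
Compute height bottom-up (empty subtree = -1):
  height(5) = 1 + max(-1, -1) = 0
  height(1) = 1 + max(-1, 0) = 1
  height(15) = 1 + max(-1, -1) = 0
  height(30) = 1 + max(-1, -1) = 0
  height(43) = 1 + max(0, -1) = 1
  height(48) = 1 + max(-1, -1) = 0
  height(46) = 1 + max(1, 0) = 2
  height(22) = 1 + max(0, 2) = 3
  height(6) = 1 + max(1, 3) = 4
Height = 4


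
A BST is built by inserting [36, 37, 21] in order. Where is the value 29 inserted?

Starting tree (level order): [36, 21, 37]
Insertion path: 36 -> 21
Result: insert 29 as right child of 21
Final tree (level order): [36, 21, 37, None, 29]


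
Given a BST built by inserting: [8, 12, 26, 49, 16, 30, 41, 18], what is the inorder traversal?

Tree insertion order: [8, 12, 26, 49, 16, 30, 41, 18]
Tree (level-order array): [8, None, 12, None, 26, 16, 49, None, 18, 30, None, None, None, None, 41]
Inorder traversal: [8, 12, 16, 18, 26, 30, 41, 49]


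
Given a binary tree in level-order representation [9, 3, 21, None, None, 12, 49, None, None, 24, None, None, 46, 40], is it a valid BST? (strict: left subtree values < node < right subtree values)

Level-order array: [9, 3, 21, None, None, 12, 49, None, None, 24, None, None, 46, 40]
Validate using subtree bounds (lo, hi): at each node, require lo < value < hi,
then recurse left with hi=value and right with lo=value.
Preorder trace (stopping at first violation):
  at node 9 with bounds (-inf, +inf): OK
  at node 3 with bounds (-inf, 9): OK
  at node 21 with bounds (9, +inf): OK
  at node 12 with bounds (9, 21): OK
  at node 49 with bounds (21, +inf): OK
  at node 24 with bounds (21, 49): OK
  at node 46 with bounds (24, 49): OK
  at node 40 with bounds (24, 46): OK
No violation found at any node.
Result: Valid BST


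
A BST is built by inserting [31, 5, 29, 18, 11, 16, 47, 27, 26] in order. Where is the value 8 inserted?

Starting tree (level order): [31, 5, 47, None, 29, None, None, 18, None, 11, 27, None, 16, 26]
Insertion path: 31 -> 5 -> 29 -> 18 -> 11
Result: insert 8 as left child of 11
Final tree (level order): [31, 5, 47, None, 29, None, None, 18, None, 11, 27, 8, 16, 26]


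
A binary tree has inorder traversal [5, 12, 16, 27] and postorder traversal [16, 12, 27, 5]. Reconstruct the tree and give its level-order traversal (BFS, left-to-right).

Inorder:   [5, 12, 16, 27]
Postorder: [16, 12, 27, 5]
Algorithm: postorder visits root last, so walk postorder right-to-left;
each value is the root of the current inorder slice — split it at that
value, recurse on the right subtree first, then the left.
Recursive splits:
  root=5; inorder splits into left=[], right=[12, 16, 27]
  root=27; inorder splits into left=[12, 16], right=[]
  root=12; inorder splits into left=[], right=[16]
  root=16; inorder splits into left=[], right=[]
Reconstructed level-order: [5, 27, 12, 16]


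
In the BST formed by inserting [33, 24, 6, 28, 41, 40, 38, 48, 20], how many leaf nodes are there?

Tree built from: [33, 24, 6, 28, 41, 40, 38, 48, 20]
Tree (level-order array): [33, 24, 41, 6, 28, 40, 48, None, 20, None, None, 38]
Rule: A leaf has 0 children.
Per-node child counts:
  node 33: 2 child(ren)
  node 24: 2 child(ren)
  node 6: 1 child(ren)
  node 20: 0 child(ren)
  node 28: 0 child(ren)
  node 41: 2 child(ren)
  node 40: 1 child(ren)
  node 38: 0 child(ren)
  node 48: 0 child(ren)
Matching nodes: [20, 28, 38, 48]
Count of leaf nodes: 4


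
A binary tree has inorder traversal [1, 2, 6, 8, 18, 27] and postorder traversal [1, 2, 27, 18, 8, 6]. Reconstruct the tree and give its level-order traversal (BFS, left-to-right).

Inorder:   [1, 2, 6, 8, 18, 27]
Postorder: [1, 2, 27, 18, 8, 6]
Algorithm: postorder visits root last, so walk postorder right-to-left;
each value is the root of the current inorder slice — split it at that
value, recurse on the right subtree first, then the left.
Recursive splits:
  root=6; inorder splits into left=[1, 2], right=[8, 18, 27]
  root=8; inorder splits into left=[], right=[18, 27]
  root=18; inorder splits into left=[], right=[27]
  root=27; inorder splits into left=[], right=[]
  root=2; inorder splits into left=[1], right=[]
  root=1; inorder splits into left=[], right=[]
Reconstructed level-order: [6, 2, 8, 1, 18, 27]


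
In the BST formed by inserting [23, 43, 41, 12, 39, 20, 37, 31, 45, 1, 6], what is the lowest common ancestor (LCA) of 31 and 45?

Tree insertion order: [23, 43, 41, 12, 39, 20, 37, 31, 45, 1, 6]
Tree (level-order array): [23, 12, 43, 1, 20, 41, 45, None, 6, None, None, 39, None, None, None, None, None, 37, None, 31]
In a BST, the LCA of p=31, q=45 is the first node v on the
root-to-leaf path with p <= v <= q (go left if both < v, right if both > v).
Walk from root:
  at 23: both 31 and 45 > 23, go right
  at 43: 31 <= 43 <= 45, this is the LCA
LCA = 43


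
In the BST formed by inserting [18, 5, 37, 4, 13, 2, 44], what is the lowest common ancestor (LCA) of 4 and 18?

Tree insertion order: [18, 5, 37, 4, 13, 2, 44]
Tree (level-order array): [18, 5, 37, 4, 13, None, 44, 2]
In a BST, the LCA of p=4, q=18 is the first node v on the
root-to-leaf path with p <= v <= q (go left if both < v, right if both > v).
Walk from root:
  at 18: 4 <= 18 <= 18, this is the LCA
LCA = 18


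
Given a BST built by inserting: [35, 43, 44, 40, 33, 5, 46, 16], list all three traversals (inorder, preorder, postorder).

Tree insertion order: [35, 43, 44, 40, 33, 5, 46, 16]
Tree (level-order array): [35, 33, 43, 5, None, 40, 44, None, 16, None, None, None, 46]
Inorder (L, root, R): [5, 16, 33, 35, 40, 43, 44, 46]
Preorder (root, L, R): [35, 33, 5, 16, 43, 40, 44, 46]
Postorder (L, R, root): [16, 5, 33, 40, 46, 44, 43, 35]


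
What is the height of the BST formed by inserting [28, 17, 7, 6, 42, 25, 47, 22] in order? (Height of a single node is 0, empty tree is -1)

Insertion order: [28, 17, 7, 6, 42, 25, 47, 22]
Tree (level-order array): [28, 17, 42, 7, 25, None, 47, 6, None, 22]
Compute height bottom-up (empty subtree = -1):
  height(6) = 1 + max(-1, -1) = 0
  height(7) = 1 + max(0, -1) = 1
  height(22) = 1 + max(-1, -1) = 0
  height(25) = 1 + max(0, -1) = 1
  height(17) = 1 + max(1, 1) = 2
  height(47) = 1 + max(-1, -1) = 0
  height(42) = 1 + max(-1, 0) = 1
  height(28) = 1 + max(2, 1) = 3
Height = 3


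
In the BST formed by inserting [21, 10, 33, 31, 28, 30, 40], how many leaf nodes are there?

Tree built from: [21, 10, 33, 31, 28, 30, 40]
Tree (level-order array): [21, 10, 33, None, None, 31, 40, 28, None, None, None, None, 30]
Rule: A leaf has 0 children.
Per-node child counts:
  node 21: 2 child(ren)
  node 10: 0 child(ren)
  node 33: 2 child(ren)
  node 31: 1 child(ren)
  node 28: 1 child(ren)
  node 30: 0 child(ren)
  node 40: 0 child(ren)
Matching nodes: [10, 30, 40]
Count of leaf nodes: 3


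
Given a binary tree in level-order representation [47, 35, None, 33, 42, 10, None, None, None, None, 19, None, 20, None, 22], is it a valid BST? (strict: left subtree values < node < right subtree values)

Level-order array: [47, 35, None, 33, 42, 10, None, None, None, None, 19, None, 20, None, 22]
Validate using subtree bounds (lo, hi): at each node, require lo < value < hi,
then recurse left with hi=value and right with lo=value.
Preorder trace (stopping at first violation):
  at node 47 with bounds (-inf, +inf): OK
  at node 35 with bounds (-inf, 47): OK
  at node 33 with bounds (-inf, 35): OK
  at node 10 with bounds (-inf, 33): OK
  at node 19 with bounds (10, 33): OK
  at node 20 with bounds (19, 33): OK
  at node 22 with bounds (20, 33): OK
  at node 42 with bounds (35, 47): OK
No violation found at any node.
Result: Valid BST
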